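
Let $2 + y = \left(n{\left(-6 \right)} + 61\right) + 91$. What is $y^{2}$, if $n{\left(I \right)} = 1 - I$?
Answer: $24649$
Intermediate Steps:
$y = 157$ ($y = -2 + \left(\left(\left(1 - -6\right) + 61\right) + 91\right) = -2 + \left(\left(\left(1 + 6\right) + 61\right) + 91\right) = -2 + \left(\left(7 + 61\right) + 91\right) = -2 + \left(68 + 91\right) = -2 + 159 = 157$)
$y^{2} = 157^{2} = 24649$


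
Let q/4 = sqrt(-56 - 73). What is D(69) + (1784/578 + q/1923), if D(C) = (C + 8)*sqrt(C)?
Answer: 892/289 + 77*sqrt(69) + 4*I*sqrt(129)/1923 ≈ 642.7 + 0.023625*I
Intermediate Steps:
q = 4*I*sqrt(129) (q = 4*sqrt(-56 - 73) = 4*sqrt(-129) = 4*(I*sqrt(129)) = 4*I*sqrt(129) ≈ 45.431*I)
D(C) = sqrt(C)*(8 + C) (D(C) = (8 + C)*sqrt(C) = sqrt(C)*(8 + C))
D(69) + (1784/578 + q/1923) = sqrt(69)*(8 + 69) + (1784/578 + (4*I*sqrt(129))/1923) = sqrt(69)*77 + (1784*(1/578) + (4*I*sqrt(129))*(1/1923)) = 77*sqrt(69) + (892/289 + 4*I*sqrt(129)/1923) = 892/289 + 77*sqrt(69) + 4*I*sqrt(129)/1923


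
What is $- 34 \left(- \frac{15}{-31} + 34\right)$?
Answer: $- \frac{36346}{31} \approx -1172.5$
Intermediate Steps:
$- 34 \left(- \frac{15}{-31} + 34\right) = - 34 \left(\left(-15\right) \left(- \frac{1}{31}\right) + 34\right) = - 34 \left(\frac{15}{31} + 34\right) = \left(-34\right) \frac{1069}{31} = - \frac{36346}{31}$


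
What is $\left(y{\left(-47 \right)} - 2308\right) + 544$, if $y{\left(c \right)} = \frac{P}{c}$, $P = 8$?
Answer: $- \frac{82916}{47} \approx -1764.2$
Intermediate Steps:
$y{\left(c \right)} = \frac{8}{c}$
$\left(y{\left(-47 \right)} - 2308\right) + 544 = \left(\frac{8}{-47} - 2308\right) + 544 = \left(8 \left(- \frac{1}{47}\right) - 2308\right) + 544 = \left(- \frac{8}{47} - 2308\right) + 544 = - \frac{108484}{47} + 544 = - \frac{82916}{47}$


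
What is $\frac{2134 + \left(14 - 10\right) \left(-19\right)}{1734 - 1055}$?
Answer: $\frac{294}{97} \approx 3.0309$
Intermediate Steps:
$\frac{2134 + \left(14 - 10\right) \left(-19\right)}{1734 - 1055} = \frac{2134 + 4 \left(-19\right)}{679} = \left(2134 - 76\right) \frac{1}{679} = 2058 \cdot \frac{1}{679} = \frac{294}{97}$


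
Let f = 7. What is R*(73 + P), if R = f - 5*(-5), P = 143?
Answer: 6912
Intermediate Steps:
R = 32 (R = 7 - 5*(-5) = 7 + 25 = 32)
R*(73 + P) = 32*(73 + 143) = 32*216 = 6912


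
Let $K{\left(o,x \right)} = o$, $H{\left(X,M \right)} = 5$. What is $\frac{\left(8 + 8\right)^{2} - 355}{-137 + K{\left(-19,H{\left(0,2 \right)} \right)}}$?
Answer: $\frac{33}{52} \approx 0.63461$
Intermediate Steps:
$\frac{\left(8 + 8\right)^{2} - 355}{-137 + K{\left(-19,H{\left(0,2 \right)} \right)}} = \frac{\left(8 + 8\right)^{2} - 355}{-137 - 19} = \frac{16^{2} - 355}{-156} = \left(256 - 355\right) \left(- \frac{1}{156}\right) = \left(-99\right) \left(- \frac{1}{156}\right) = \frac{33}{52}$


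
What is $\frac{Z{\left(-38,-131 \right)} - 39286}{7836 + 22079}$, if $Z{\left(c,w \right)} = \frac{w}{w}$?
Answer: $- \frac{7857}{5983} \approx -1.3132$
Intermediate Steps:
$Z{\left(c,w \right)} = 1$
$\frac{Z{\left(-38,-131 \right)} - 39286}{7836 + 22079} = \frac{1 - 39286}{7836 + 22079} = - \frac{39285}{29915} = \left(-39285\right) \frac{1}{29915} = - \frac{7857}{5983}$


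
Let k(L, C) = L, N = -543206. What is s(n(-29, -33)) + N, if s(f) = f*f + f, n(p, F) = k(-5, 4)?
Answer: -543186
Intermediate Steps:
n(p, F) = -5
s(f) = f + f² (s(f) = f² + f = f + f²)
s(n(-29, -33)) + N = -5*(1 - 5) - 543206 = -5*(-4) - 543206 = 20 - 543206 = -543186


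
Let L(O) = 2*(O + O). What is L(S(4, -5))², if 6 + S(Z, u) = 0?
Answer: 576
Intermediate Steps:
S(Z, u) = -6 (S(Z, u) = -6 + 0 = -6)
L(O) = 4*O (L(O) = 2*(2*O) = 4*O)
L(S(4, -5))² = (4*(-6))² = (-24)² = 576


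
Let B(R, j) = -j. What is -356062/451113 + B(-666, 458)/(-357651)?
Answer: -42379773536/53780338521 ≈ -0.78802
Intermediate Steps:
-356062/451113 + B(-666, 458)/(-357651) = -356062/451113 - 1*458/(-357651) = -356062*1/451113 - 458*(-1/357651) = -356062/451113 + 458/357651 = -42379773536/53780338521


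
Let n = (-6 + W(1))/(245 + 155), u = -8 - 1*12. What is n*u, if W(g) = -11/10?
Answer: 71/200 ≈ 0.35500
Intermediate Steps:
W(g) = -11/10 (W(g) = -11*⅒ = -11/10)
u = -20 (u = -8 - 12 = -20)
n = -71/4000 (n = (-6 - 11/10)/(245 + 155) = -71/10/400 = -71/10*1/400 = -71/4000 ≈ -0.017750)
n*u = -71/4000*(-20) = 71/200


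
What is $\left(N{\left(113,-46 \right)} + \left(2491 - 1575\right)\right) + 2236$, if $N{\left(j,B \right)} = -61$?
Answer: $3091$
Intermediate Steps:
$\left(N{\left(113,-46 \right)} + \left(2491 - 1575\right)\right) + 2236 = \left(-61 + \left(2491 - 1575\right)\right) + 2236 = \left(-61 + 916\right) + 2236 = 855 + 2236 = 3091$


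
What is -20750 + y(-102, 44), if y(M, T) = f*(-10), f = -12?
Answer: -20630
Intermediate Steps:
y(M, T) = 120 (y(M, T) = -12*(-10) = 120)
-20750 + y(-102, 44) = -20750 + 120 = -20630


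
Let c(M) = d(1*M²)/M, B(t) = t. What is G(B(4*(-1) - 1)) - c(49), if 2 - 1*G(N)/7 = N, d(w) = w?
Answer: 0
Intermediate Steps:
G(N) = 14 - 7*N
c(M) = M (c(M) = (1*M²)/M = M²/M = M)
G(B(4*(-1) - 1)) - c(49) = (14 - 7*(4*(-1) - 1)) - 1*49 = (14 - 7*(-4 - 1)) - 49 = (14 - 7*(-5)) - 49 = (14 + 35) - 49 = 49 - 49 = 0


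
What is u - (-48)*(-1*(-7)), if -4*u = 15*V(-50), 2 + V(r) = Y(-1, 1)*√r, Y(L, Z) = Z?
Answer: 687/2 - 75*I*√2/4 ≈ 343.5 - 26.517*I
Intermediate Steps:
V(r) = -2 + √r (V(r) = -2 + 1*√r = -2 + √r)
u = 15/2 - 75*I*√2/4 (u = -15*(-2 + √(-50))/4 = -15*(-2 + 5*I*√2)/4 = -(-30 + 75*I*√2)/4 = 15/2 - 75*I*√2/4 ≈ 7.5 - 26.517*I)
u - (-48)*(-1*(-7)) = (15/2 - 75*I*√2/4) - (-48)*(-1*(-7)) = (15/2 - 75*I*√2/4) - (-48)*7 = (15/2 - 75*I*√2/4) - 1*(-336) = (15/2 - 75*I*√2/4) + 336 = 687/2 - 75*I*√2/4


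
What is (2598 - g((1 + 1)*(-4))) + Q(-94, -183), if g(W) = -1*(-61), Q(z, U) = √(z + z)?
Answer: 2537 + 2*I*√47 ≈ 2537.0 + 13.711*I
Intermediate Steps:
Q(z, U) = √2*√z (Q(z, U) = √(2*z) = √2*√z)
g(W) = 61
(2598 - g((1 + 1)*(-4))) + Q(-94, -183) = (2598 - 1*61) + √2*√(-94) = (2598 - 61) + √2*(I*√94) = 2537 + 2*I*√47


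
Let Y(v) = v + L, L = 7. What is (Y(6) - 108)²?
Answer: 9025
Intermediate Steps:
Y(v) = 7 + v (Y(v) = v + 7 = 7 + v)
(Y(6) - 108)² = ((7 + 6) - 108)² = (13 - 108)² = (-95)² = 9025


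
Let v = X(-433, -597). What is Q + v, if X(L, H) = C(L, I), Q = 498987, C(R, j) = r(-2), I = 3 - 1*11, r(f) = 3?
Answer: 498990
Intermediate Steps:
I = -8 (I = 3 - 11 = -8)
C(R, j) = 3
X(L, H) = 3
v = 3
Q + v = 498987 + 3 = 498990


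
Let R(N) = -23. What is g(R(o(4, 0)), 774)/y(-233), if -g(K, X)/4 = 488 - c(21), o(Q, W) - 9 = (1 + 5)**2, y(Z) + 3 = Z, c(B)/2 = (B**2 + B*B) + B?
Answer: -1318/59 ≈ -22.339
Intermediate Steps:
c(B) = 2*B + 4*B**2 (c(B) = 2*((B**2 + B*B) + B) = 2*((B**2 + B**2) + B) = 2*(2*B**2 + B) = 2*(B + 2*B**2) = 2*B + 4*B**2)
y(Z) = -3 + Z
o(Q, W) = 45 (o(Q, W) = 9 + (1 + 5)**2 = 9 + 6**2 = 9 + 36 = 45)
g(K, X) = 5272 (g(K, X) = -4*(488 - 2*21*(1 + 2*21)) = -4*(488 - 2*21*(1 + 42)) = -4*(488 - 2*21*43) = -4*(488 - 1*1806) = -4*(488 - 1806) = -4*(-1318) = 5272)
g(R(o(4, 0)), 774)/y(-233) = 5272/(-3 - 233) = 5272/(-236) = 5272*(-1/236) = -1318/59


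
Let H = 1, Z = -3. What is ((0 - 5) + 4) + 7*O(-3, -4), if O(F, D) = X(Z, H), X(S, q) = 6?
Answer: 41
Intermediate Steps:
O(F, D) = 6
((0 - 5) + 4) + 7*O(-3, -4) = ((0 - 5) + 4) + 7*6 = (-5 + 4) + 42 = -1 + 42 = 41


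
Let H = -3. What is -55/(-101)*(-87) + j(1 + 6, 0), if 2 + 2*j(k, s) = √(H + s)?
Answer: -4886/101 + I*√3/2 ≈ -48.376 + 0.86602*I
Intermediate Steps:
j(k, s) = -1 + √(-3 + s)/2
-55/(-101)*(-87) + j(1 + 6, 0) = -55/(-101)*(-87) + (-1 + √(-3 + 0)/2) = -55*(-1/101)*(-87) + (-1 + √(-3)/2) = (55/101)*(-87) + (-1 + (I*√3)/2) = -4785/101 + (-1 + I*√3/2) = -4886/101 + I*√3/2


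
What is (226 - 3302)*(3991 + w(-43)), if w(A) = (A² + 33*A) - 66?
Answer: -13395980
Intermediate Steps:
w(A) = -66 + A² + 33*A
(226 - 3302)*(3991 + w(-43)) = (226 - 3302)*(3991 + (-66 + (-43)² + 33*(-43))) = -3076*(3991 + (-66 + 1849 - 1419)) = -3076*(3991 + 364) = -3076*4355 = -13395980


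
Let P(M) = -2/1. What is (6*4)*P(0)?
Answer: -48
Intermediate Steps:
P(M) = -2 (P(M) = -2*1 = -2)
(6*4)*P(0) = (6*4)*(-2) = 24*(-2) = -48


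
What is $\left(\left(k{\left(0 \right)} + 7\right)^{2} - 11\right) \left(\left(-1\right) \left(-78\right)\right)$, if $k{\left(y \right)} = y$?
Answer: $2964$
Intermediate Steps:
$\left(\left(k{\left(0 \right)} + 7\right)^{2} - 11\right) \left(\left(-1\right) \left(-78\right)\right) = \left(\left(0 + 7\right)^{2} - 11\right) \left(\left(-1\right) \left(-78\right)\right) = \left(7^{2} - 11\right) 78 = \left(49 - 11\right) 78 = 38 \cdot 78 = 2964$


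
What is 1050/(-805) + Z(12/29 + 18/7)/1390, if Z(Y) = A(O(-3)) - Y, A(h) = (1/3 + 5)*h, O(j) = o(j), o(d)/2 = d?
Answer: -4314223/3244955 ≈ -1.3295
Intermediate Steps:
o(d) = 2*d
O(j) = 2*j
A(h) = 16*h/3 (A(h) = (⅓ + 5)*h = 16*h/3)
Z(Y) = -32 - Y (Z(Y) = 16*(2*(-3))/3 - Y = (16/3)*(-6) - Y = -32 - Y)
1050/(-805) + Z(12/29 + 18/7)/1390 = 1050/(-805) + (-32 - (12/29 + 18/7))/1390 = 1050*(-1/805) + (-32 - (12*(1/29) + 18*(⅐)))*(1/1390) = -30/23 + (-32 - (12/29 + 18/7))*(1/1390) = -30/23 + (-32 - 1*606/203)*(1/1390) = -30/23 + (-32 - 606/203)*(1/1390) = -30/23 - 7102/203*1/1390 = -30/23 - 3551/141085 = -4314223/3244955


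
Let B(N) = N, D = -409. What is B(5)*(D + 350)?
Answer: -295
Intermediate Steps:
B(5)*(D + 350) = 5*(-409 + 350) = 5*(-59) = -295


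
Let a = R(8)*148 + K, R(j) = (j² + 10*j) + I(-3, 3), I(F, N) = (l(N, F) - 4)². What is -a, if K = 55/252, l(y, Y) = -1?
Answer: -6303079/252 ≈ -25012.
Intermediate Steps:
I(F, N) = 25 (I(F, N) = (-1 - 4)² = (-5)² = 25)
K = 55/252 (K = 55*(1/252) = 55/252 ≈ 0.21825)
R(j) = 25 + j² + 10*j (R(j) = (j² + 10*j) + 25 = 25 + j² + 10*j)
a = 6303079/252 (a = (25 + 8² + 10*8)*148 + 55/252 = (25 + 64 + 80)*148 + 55/252 = 169*148 + 55/252 = 25012 + 55/252 = 6303079/252 ≈ 25012.)
-a = -1*6303079/252 = -6303079/252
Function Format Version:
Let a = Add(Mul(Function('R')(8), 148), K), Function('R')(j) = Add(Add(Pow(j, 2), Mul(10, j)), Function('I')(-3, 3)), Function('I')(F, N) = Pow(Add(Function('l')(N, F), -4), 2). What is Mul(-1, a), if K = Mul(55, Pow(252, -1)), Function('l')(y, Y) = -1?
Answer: Rational(-6303079, 252) ≈ -25012.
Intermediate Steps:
Function('I')(F, N) = 25 (Function('I')(F, N) = Pow(Add(-1, -4), 2) = Pow(-5, 2) = 25)
K = Rational(55, 252) (K = Mul(55, Rational(1, 252)) = Rational(55, 252) ≈ 0.21825)
Function('R')(j) = Add(25, Pow(j, 2), Mul(10, j)) (Function('R')(j) = Add(Add(Pow(j, 2), Mul(10, j)), 25) = Add(25, Pow(j, 2), Mul(10, j)))
a = Rational(6303079, 252) (a = Add(Mul(Add(25, Pow(8, 2), Mul(10, 8)), 148), Rational(55, 252)) = Add(Mul(Add(25, 64, 80), 148), Rational(55, 252)) = Add(Mul(169, 148), Rational(55, 252)) = Add(25012, Rational(55, 252)) = Rational(6303079, 252) ≈ 25012.)
Mul(-1, a) = Mul(-1, Rational(6303079, 252)) = Rational(-6303079, 252)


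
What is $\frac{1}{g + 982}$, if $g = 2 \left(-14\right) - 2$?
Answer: $\frac{1}{952} \approx 0.0010504$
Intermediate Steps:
$g = -30$ ($g = -28 - 2 = -30$)
$\frac{1}{g + 982} = \frac{1}{-30 + 982} = \frac{1}{952}$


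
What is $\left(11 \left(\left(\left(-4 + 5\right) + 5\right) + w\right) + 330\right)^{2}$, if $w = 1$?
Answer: $165649$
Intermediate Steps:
$\left(11 \left(\left(\left(-4 + 5\right) + 5\right) + w\right) + 330\right)^{2} = \left(11 \left(\left(\left(-4 + 5\right) + 5\right) + 1\right) + 330\right)^{2} = \left(11 \left(\left(1 + 5\right) + 1\right) + 330\right)^{2} = \left(11 \left(6 + 1\right) + 330\right)^{2} = \left(11 \cdot 7 + 330\right)^{2} = \left(77 + 330\right)^{2} = 407^{2} = 165649$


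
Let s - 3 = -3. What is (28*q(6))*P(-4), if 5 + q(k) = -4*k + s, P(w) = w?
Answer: 3248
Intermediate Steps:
s = 0 (s = 3 - 3 = 0)
q(k) = -5 - 4*k (q(k) = -5 + (-4*k + 0) = -5 - 4*k)
(28*q(6))*P(-4) = (28*(-5 - 4*6))*(-4) = (28*(-5 - 24))*(-4) = (28*(-29))*(-4) = -812*(-4) = 3248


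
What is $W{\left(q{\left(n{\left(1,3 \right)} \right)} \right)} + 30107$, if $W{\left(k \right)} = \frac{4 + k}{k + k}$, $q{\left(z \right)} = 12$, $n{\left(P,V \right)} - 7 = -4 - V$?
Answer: $\frac{90323}{3} \approx 30108.0$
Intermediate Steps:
$n{\left(P,V \right)} = 3 - V$ ($n{\left(P,V \right)} = 7 - \left(4 + V\right) = 3 - V$)
$W{\left(k \right)} = \frac{4 + k}{2 k}$
$W{\left(q{\left(n{\left(1,3 \right)} \right)} \right)} + 30107 = \frac{4 + 12}{2 \cdot 12} + 30107 = \frac{1}{2} \cdot \frac{1}{12} \cdot 16 + 30107 = \frac{2}{3} + 30107 = \frac{90323}{3}$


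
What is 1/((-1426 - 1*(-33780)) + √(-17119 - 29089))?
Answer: 16177/523413762 - 38*I*√2/261706881 ≈ 3.0907e-5 - 2.0534e-7*I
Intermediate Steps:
1/((-1426 - 1*(-33780)) + √(-17119 - 29089)) = 1/((-1426 + 33780) + √(-46208)) = 1/(32354 + 152*I*√2)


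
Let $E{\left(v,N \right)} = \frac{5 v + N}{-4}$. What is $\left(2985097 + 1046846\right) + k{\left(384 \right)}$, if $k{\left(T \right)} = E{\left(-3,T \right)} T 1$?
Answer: $3996519$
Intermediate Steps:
$E{\left(v,N \right)} = - \frac{5 v}{4} - \frac{N}{4}$ ($E{\left(v,N \right)} = \left(N + 5 v\right) \left(- \frac{1}{4}\right) = - \frac{5 v}{4} - \frac{N}{4}$)
$k{\left(T \right)} = T \left(\frac{15}{4} - \frac{T}{4}\right)$ ($k{\left(T \right)} = \left(\left(- \frac{5}{4}\right) \left(-3\right) - \frac{T}{4}\right) T 1 = \left(\frac{15}{4} - \frac{T}{4}\right) T 1 = T \left(\frac{15}{4} - \frac{T}{4}\right) 1 = T \left(\frac{15}{4} - \frac{T}{4}\right)$)
$\left(2985097 + 1046846\right) + k{\left(384 \right)} = \left(2985097 + 1046846\right) + \frac{1}{4} \cdot 384 \left(15 - 384\right) = 4031943 + \frac{1}{4} \cdot 384 \left(15 - 384\right) = 4031943 + \frac{1}{4} \cdot 384 \left(-369\right) = 4031943 - 35424 = 3996519$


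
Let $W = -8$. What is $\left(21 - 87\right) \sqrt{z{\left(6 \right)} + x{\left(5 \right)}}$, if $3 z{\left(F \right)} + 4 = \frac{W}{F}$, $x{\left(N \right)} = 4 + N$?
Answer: $- 22 \sqrt{65} \approx -177.37$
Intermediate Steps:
$z{\left(F \right)} = - \frac{4}{3} - \frac{8}{3 F}$ ($z{\left(F \right)} = - \frac{4}{3} + \frac{\left(-8\right) \frac{1}{F}}{3} = - \frac{4}{3} - \frac{8}{3 F}$)
$\left(21 - 87\right) \sqrt{z{\left(6 \right)} + x{\left(5 \right)}} = \left(21 - 87\right) \sqrt{\frac{4 \left(-2 - 6\right)}{3 \cdot 6} + \left(4 + 5\right)} = - 66 \sqrt{\frac{4}{3} \cdot \frac{1}{6} \left(-2 - 6\right) + 9} = - 66 \sqrt{\frac{4}{3} \cdot \frac{1}{6} \left(-8\right) + 9} = - 66 \sqrt{- \frac{16}{9} + 9} = - 66 \sqrt{\frac{65}{9}} = - 66 \frac{\sqrt{65}}{3} = - 22 \sqrt{65}$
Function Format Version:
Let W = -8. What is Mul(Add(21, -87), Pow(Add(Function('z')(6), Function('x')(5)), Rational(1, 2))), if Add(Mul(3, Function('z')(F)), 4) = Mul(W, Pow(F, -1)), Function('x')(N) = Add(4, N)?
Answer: Mul(-22, Pow(65, Rational(1, 2))) ≈ -177.37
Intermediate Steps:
Function('z')(F) = Add(Rational(-4, 3), Mul(Rational(-8, 3), Pow(F, -1))) (Function('z')(F) = Add(Rational(-4, 3), Mul(Rational(1, 3), Mul(-8, Pow(F, -1)))) = Add(Rational(-4, 3), Mul(Rational(-8, 3), Pow(F, -1))))
Mul(Add(21, -87), Pow(Add(Function('z')(6), Function('x')(5)), Rational(1, 2))) = Mul(Add(21, -87), Pow(Add(Mul(Rational(4, 3), Pow(6, -1), Add(-2, Mul(-1, 6))), Add(4, 5)), Rational(1, 2))) = Mul(-66, Pow(Add(Mul(Rational(4, 3), Rational(1, 6), Add(-2, -6)), 9), Rational(1, 2))) = Mul(-66, Pow(Add(Mul(Rational(4, 3), Rational(1, 6), -8), 9), Rational(1, 2))) = Mul(-66, Pow(Add(Rational(-16, 9), 9), Rational(1, 2))) = Mul(-66, Pow(Rational(65, 9), Rational(1, 2))) = Mul(-66, Mul(Rational(1, 3), Pow(65, Rational(1, 2)))) = Mul(-22, Pow(65, Rational(1, 2)))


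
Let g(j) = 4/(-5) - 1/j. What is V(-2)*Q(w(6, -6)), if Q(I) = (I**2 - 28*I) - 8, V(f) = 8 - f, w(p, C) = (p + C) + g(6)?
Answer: 18001/90 ≈ 200.01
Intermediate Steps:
g(j) = -4/5 - 1/j (g(j) = 4*(-1/5) - 1/j = -4/5 - 1/j)
w(p, C) = -29/30 + C + p (w(p, C) = (p + C) + (-4/5 - 1/6) = (C + p) + (-4/5 - 1*1/6) = (C + p) + (-4/5 - 1/6) = (C + p) - 29/30 = -29/30 + C + p)
Q(I) = -8 + I**2 - 28*I
V(-2)*Q(w(6, -6)) = (8 - 1*(-2))*(-8 + (-29/30 - 6 + 6)**2 - 28*(-29/30 - 6 + 6)) = (8 + 2)*(-8 + (-29/30)**2 - 28*(-29/30)) = 10*(-8 + 841/900 + 406/15) = 10*(18001/900) = 18001/90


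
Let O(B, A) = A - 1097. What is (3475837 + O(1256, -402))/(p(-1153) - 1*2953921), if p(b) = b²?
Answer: -1737169/812256 ≈ -2.1387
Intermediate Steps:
O(B, A) = -1097 + A
(3475837 + O(1256, -402))/(p(-1153) - 1*2953921) = (3475837 + (-1097 - 402))/((-1153)² - 1*2953921) = (3475837 - 1499)/(1329409 - 2953921) = 3474338/(-1624512) = 3474338*(-1/1624512) = -1737169/812256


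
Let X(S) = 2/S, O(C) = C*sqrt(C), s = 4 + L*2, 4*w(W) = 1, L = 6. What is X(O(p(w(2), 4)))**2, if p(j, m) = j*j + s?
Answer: 16384/16974593 ≈ 0.00096521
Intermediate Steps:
w(W) = 1/4 (w(W) = (1/4)*1 = 1/4)
s = 16 (s = 4 + 6*2 = 4 + 12 = 16)
p(j, m) = 16 + j**2 (p(j, m) = j*j + 16 = j**2 + 16 = 16 + j**2)
O(C) = C**(3/2)
X(O(p(w(2), 4)))**2 = (2/((16 + (1/4)**2)**(3/2)))**2 = (2/((16 + 1/16)**(3/2)))**2 = (2/((257/16)**(3/2)))**2 = (2/((257*sqrt(257)/64)))**2 = (2*(64*sqrt(257)/66049))**2 = (128*sqrt(257)/66049)**2 = 16384/16974593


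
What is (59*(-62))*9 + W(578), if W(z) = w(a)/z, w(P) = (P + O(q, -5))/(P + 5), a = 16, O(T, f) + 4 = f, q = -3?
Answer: -57086747/1734 ≈ -32922.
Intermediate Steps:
O(T, f) = -4 + f
w(P) = (-9 + P)/(5 + P) (w(P) = (P + (-4 - 5))/(P + 5) = (P - 9)/(5 + P) = (-9 + P)/(5 + P))
W(z) = 1/(3*z) (W(z) = ((-9 + 16)/(5 + 16))/z = (7/21)/z = ((1/21)*7)/z = 1/(3*z))
(59*(-62))*9 + W(578) = (59*(-62))*9 + (⅓)/578 = -3658*9 + (⅓)*(1/578) = -32922 + 1/1734 = -57086747/1734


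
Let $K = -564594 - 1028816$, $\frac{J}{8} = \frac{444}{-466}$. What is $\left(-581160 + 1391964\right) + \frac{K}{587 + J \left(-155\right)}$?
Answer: $\frac{333721334474}{412051} \approx 8.099 \cdot 10^{5}$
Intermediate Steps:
$J = - \frac{1776}{233}$ ($J = 8 \frac{444}{-466} = 8 \cdot 444 \left(- \frac{1}{466}\right) = 8 \left(- \frac{222}{233}\right) = - \frac{1776}{233} \approx -7.6223$)
$K = -1593410$ ($K = -564594 - 1028816 = -1593410$)
$\left(-581160 + 1391964\right) + \frac{K}{587 + J \left(-155\right)} = \left(-581160 + 1391964\right) - \frac{1593410}{587 - - \frac{275280}{233}} = 810804 - \frac{1593410}{587 + \frac{275280}{233}} = 810804 - \frac{1593410}{\frac{412051}{233}} = 810804 - \frac{371264530}{412051} = \frac{333721334474}{412051}$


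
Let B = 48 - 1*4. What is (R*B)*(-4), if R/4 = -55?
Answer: 38720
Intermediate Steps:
B = 44 (B = 48 - 4 = 44)
R = -220 (R = 4*(-55) = -220)
(R*B)*(-4) = -220*44*(-4) = -9680*(-4) = 38720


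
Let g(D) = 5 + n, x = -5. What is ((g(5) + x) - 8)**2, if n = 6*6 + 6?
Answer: 1156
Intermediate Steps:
n = 42 (n = 36 + 6 = 42)
g(D) = 47 (g(D) = 5 + 42 = 47)
((g(5) + x) - 8)**2 = ((47 - 5) - 8)**2 = (42 - 8)**2 = 34**2 = 1156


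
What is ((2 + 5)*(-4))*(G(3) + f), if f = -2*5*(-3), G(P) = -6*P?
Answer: -336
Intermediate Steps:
f = 30 (f = -10*(-3) = 30)
((2 + 5)*(-4))*(G(3) + f) = ((2 + 5)*(-4))*(-6*3 + 30) = (7*(-4))*(-18 + 30) = -28*12 = -336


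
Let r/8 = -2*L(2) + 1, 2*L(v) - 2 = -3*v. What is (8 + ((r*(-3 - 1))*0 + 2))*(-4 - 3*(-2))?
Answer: 20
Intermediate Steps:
L(v) = 1 - 3*v/2 (L(v) = 1 + (-3*v)/2 = 1 - 3*v/2)
r = 40 (r = 8*(-2*(1 - 3/2*2) + 1) = 8*(-2*(1 - 3) + 1) = 8*(-2*(-2) + 1) = 8*(4 + 1) = 8*5 = 40)
(8 + ((r*(-3 - 1))*0 + 2))*(-4 - 3*(-2)) = (8 + ((40*(-3 - 1))*0 + 2))*(-4 - 3*(-2)) = (8 + ((40*(-4))*0 + 2))*(-4 + 6) = (8 + (-160*0 + 2))*2 = (8 + (0 + 2))*2 = (8 + 2)*2 = 10*2 = 20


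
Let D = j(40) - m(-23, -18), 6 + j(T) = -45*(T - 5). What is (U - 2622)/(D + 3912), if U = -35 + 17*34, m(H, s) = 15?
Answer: -693/772 ≈ -0.89767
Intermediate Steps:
U = 543 (U = -35 + 578 = 543)
j(T) = 219 - 45*T (j(T) = -6 - 45*(T - 5) = -6 - 45*(-5 + T) = -6 + (225 - 45*T) = 219 - 45*T)
D = -1596 (D = (219 - 45*40) - 1*15 = (219 - 1800) - 15 = -1581 - 15 = -1596)
(U - 2622)/(D + 3912) = (543 - 2622)/(-1596 + 3912) = -2079/2316 = -2079*1/2316 = -693/772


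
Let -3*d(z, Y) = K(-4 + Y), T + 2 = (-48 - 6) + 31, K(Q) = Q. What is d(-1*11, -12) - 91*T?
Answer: 6841/3 ≈ 2280.3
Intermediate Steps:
T = -25 (T = -2 + ((-48 - 6) + 31) = -2 + (-54 + 31) = -2 - 23 = -25)
d(z, Y) = 4/3 - Y/3 (d(z, Y) = -(-4 + Y)/3 = 4/3 - Y/3)
d(-1*11, -12) - 91*T = (4/3 - 1/3*(-12)) - 91*(-25) = (4/3 + 4) + 2275 = 16/3 + 2275 = 6841/3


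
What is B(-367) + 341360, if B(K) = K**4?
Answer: 18141468081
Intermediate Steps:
B(-367) + 341360 = (-367)**4 + 341360 = 18141126721 + 341360 = 18141468081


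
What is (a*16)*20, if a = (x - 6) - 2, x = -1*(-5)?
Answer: -960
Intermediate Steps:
x = 5
a = -3 (a = (5 - 6) - 2 = -1 - 2 = -3)
(a*16)*20 = -3*16*20 = -48*20 = -960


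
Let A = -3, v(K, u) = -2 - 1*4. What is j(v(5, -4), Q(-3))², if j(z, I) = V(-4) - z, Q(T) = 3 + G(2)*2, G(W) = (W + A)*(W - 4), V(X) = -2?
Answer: 16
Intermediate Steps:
v(K, u) = -6 (v(K, u) = -2 - 4 = -6)
G(W) = (-4 + W)*(-3 + W) (G(W) = (W - 3)*(W - 4) = (-3 + W)*(-4 + W) = (-4 + W)*(-3 + W))
Q(T) = 7 (Q(T) = 3 + (12 + 2² - 7*2)*2 = 3 + (12 + 4 - 14)*2 = 3 + 2*2 = 3 + 4 = 7)
j(z, I) = -2 - z
j(v(5, -4), Q(-3))² = (-2 - 1*(-6))² = (-2 + 6)² = 4² = 16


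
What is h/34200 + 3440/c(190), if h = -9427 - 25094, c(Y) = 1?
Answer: 39204493/11400 ≈ 3439.0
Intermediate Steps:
h = -34521
h/34200 + 3440/c(190) = -34521/34200 + 3440/1 = -34521*1/34200 + 3440*1 = -11507/11400 + 3440 = 39204493/11400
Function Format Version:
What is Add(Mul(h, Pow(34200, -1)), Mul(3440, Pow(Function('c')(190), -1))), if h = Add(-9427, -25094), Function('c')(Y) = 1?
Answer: Rational(39204493, 11400) ≈ 3439.0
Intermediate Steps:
h = -34521
Add(Mul(h, Pow(34200, -1)), Mul(3440, Pow(Function('c')(190), -1))) = Add(Mul(-34521, Pow(34200, -1)), Mul(3440, Pow(1, -1))) = Add(Mul(-34521, Rational(1, 34200)), Mul(3440, 1)) = Add(Rational(-11507, 11400), 3440) = Rational(39204493, 11400)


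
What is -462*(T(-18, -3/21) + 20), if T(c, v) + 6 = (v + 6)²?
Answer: -156222/7 ≈ -22317.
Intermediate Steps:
T(c, v) = -6 + (6 + v)² (T(c, v) = -6 + (v + 6)² = -6 + (6 + v)²)
-462*(T(-18, -3/21) + 20) = -462*((-6 + (6 - 3/21)²) + 20) = -462*((-6 + (6 - 3*1/21)²) + 20) = -462*((-6 + (6 - ⅐)²) + 20) = -462*((-6 + (41/7)²) + 20) = -462*((-6 + 1681/49) + 20) = -462*(1387/49 + 20) = -462*2367/49 = -156222/7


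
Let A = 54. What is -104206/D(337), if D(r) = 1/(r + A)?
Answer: -40744546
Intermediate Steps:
D(r) = 1/(54 + r) (D(r) = 1/(r + 54) = 1/(54 + r))
-104206/D(337) = -104206/(1/(54 + 337)) = -104206/(1/391) = -104206/1/391 = -104206*391 = -40744546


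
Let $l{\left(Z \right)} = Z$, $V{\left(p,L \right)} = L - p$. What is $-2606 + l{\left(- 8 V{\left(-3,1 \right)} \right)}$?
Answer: $-2638$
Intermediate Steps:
$-2606 + l{\left(- 8 V{\left(-3,1 \right)} \right)} = -2606 - 8 \left(1 - -3\right) = -2606 - 8 \left(1 + 3\right) = -2606 - 32 = -2638$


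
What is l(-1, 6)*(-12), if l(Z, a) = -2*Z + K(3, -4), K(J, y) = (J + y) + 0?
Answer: -12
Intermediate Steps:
K(J, y) = J + y
l(Z, a) = -1 - 2*Z (l(Z, a) = -2*Z + (3 - 4) = -2*Z - 1 = -1 - 2*Z)
l(-1, 6)*(-12) = (-1 - 2*(-1))*(-12) = (-1 + 2)*(-12) = 1*(-12) = -12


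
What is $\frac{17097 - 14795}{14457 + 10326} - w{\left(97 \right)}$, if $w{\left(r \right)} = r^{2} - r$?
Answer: $- \frac{230776994}{24783} \approx -9311.9$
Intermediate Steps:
$\frac{17097 - 14795}{14457 + 10326} - w{\left(97 \right)} = \frac{17097 - 14795}{14457 + 10326} - 97 \left(-1 + 97\right) = \frac{2302}{24783} - 97 \cdot 96 = 2302 \cdot \frac{1}{24783} - 9312 = \frac{2302}{24783} - 9312 = - \frac{230776994}{24783}$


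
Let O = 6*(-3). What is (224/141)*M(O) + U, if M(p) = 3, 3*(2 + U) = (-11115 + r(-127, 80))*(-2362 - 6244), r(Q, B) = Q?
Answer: 4547187034/141 ≈ 3.2250e+7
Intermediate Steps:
O = -18
U = 96748646/3 (U = -2 + ((-11115 - 127)*(-2362 - 6244))/3 = -2 + (-11242*(-8606))/3 = -2 + (⅓)*96748652 = -2 + 96748652/3 = 96748646/3 ≈ 3.2250e+7)
(224/141)*M(O) + U = (224/141)*3 + 96748646/3 = 224/47 + 96748646/3 = 4547187034/141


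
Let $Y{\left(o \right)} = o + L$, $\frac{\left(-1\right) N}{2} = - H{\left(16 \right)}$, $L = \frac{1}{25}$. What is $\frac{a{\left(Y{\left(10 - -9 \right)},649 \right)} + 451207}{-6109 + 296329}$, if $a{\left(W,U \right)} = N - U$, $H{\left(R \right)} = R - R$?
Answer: $\frac{75093}{48370} \approx 1.5525$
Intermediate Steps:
$L = \frac{1}{25} \approx 0.04$
$H{\left(R \right)} = 0$
$N = 0$ ($N = - 2 \left(\left(-1\right) 0\right) = \left(-2\right) 0 = 0$)
$Y{\left(o \right)} = \frac{1}{25} + o$ ($Y{\left(o \right)} = o + \frac{1}{25} = \frac{1}{25} + o$)
$a{\left(W,U \right)} = - U$ ($a{\left(W,U \right)} = 0 - U = - U$)
$\frac{a{\left(Y{\left(10 - -9 \right)},649 \right)} + 451207}{-6109 + 296329} = \frac{\left(-1\right) 649 + 451207}{-6109 + 296329} = \frac{-649 + 451207}{290220} = 450558 \cdot \frac{1}{290220} = \frac{75093}{48370}$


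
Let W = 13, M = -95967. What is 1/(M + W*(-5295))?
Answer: -1/164802 ≈ -6.0679e-6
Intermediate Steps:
1/(M + W*(-5295)) = 1/(-95967 + 13*(-5295)) = 1/(-95967 - 68835) = 1/(-164802) = -1/164802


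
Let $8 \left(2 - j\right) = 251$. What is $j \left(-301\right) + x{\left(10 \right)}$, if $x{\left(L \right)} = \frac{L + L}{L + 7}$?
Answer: $\frac{1202655}{136} \approx 8843.0$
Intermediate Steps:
$j = - \frac{235}{8}$ ($j = 2 - \frac{251}{8} = - \frac{235}{8} \approx -29.375$)
$x{\left(L \right)} = \frac{2 L}{7 + L}$
$j \left(-301\right) + x{\left(10 \right)} = \left(- \frac{235}{8}\right) \left(-301\right) + 2 \cdot 10 \frac{1}{7 + 10} = \frac{70735}{8} + 2 \cdot 10 \cdot \frac{1}{17} = \frac{70735}{8} + \frac{20}{17} = \frac{1202655}{136}$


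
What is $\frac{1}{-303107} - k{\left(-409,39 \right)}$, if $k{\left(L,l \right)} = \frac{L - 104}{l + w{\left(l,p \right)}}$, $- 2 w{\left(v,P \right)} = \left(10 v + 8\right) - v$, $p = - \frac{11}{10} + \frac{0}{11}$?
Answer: $- \frac{310988063}{85173067} \approx -3.6512$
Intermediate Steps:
$p = - \frac{11}{10}$ ($p = \left(-11\right) \frac{1}{10} + 0 \cdot \frac{1}{11} = - \frac{11}{10} + 0 = - \frac{11}{10} \approx -1.1$)
$w{\left(v,P \right)} = -4 - \frac{9 v}{2}$ ($w{\left(v,P \right)} = - \frac{\left(10 v + 8\right) - v}{2} = - \frac{\left(8 + 10 v\right) - v}{2} = - \frac{8 + 9 v}{2} = -4 - \frac{9 v}{2}$)
$k{\left(L,l \right)} = \frac{-104 + L}{-4 - \frac{7 l}{2}}$ ($k{\left(L,l \right)} = \frac{L - 104}{l - \left(4 + \frac{9 l}{2}\right)} = \frac{-104 + L}{-4 - \frac{7 l}{2}}$)
$\frac{1}{-303107} - k{\left(-409,39 \right)} = \frac{1}{-303107} - \frac{2 \left(104 - -409\right)}{8 + 7 \cdot 39} = - \frac{1}{303107} - \frac{2 \left(104 + 409\right)}{8 + 273} = - \frac{1}{303107} - 2 \cdot \frac{1}{281} \cdot 513 = - \frac{1}{303107} - \frac{1026}{281} = - \frac{310988063}{85173067}$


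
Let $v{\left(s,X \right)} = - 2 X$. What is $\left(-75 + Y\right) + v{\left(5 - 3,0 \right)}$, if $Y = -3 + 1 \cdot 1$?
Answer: $-77$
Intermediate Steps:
$Y = -2$ ($Y = -3 + 1 = -2$)
$\left(-75 + Y\right) + v{\left(5 - 3,0 \right)} = \left(-75 - 2\right) - 0 = -77 + 0 = -77$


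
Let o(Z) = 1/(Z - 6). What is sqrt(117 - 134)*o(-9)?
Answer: -I*sqrt(17)/15 ≈ -0.27487*I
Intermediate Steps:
o(Z) = 1/(-6 + Z)
sqrt(117 - 134)*o(-9) = sqrt(117 - 134)/(-6 - 9) = sqrt(-17)/(-15) = (I*sqrt(17))*(-1/15) = -I*sqrt(17)/15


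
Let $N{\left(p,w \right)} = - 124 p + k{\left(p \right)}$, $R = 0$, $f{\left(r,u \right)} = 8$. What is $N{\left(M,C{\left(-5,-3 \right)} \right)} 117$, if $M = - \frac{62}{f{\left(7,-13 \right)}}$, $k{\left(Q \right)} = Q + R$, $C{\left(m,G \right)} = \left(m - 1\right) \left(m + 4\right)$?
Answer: $\frac{446121}{4} \approx 1.1153 \cdot 10^{5}$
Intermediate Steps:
$C{\left(m,G \right)} = \left(-1 + m\right) \left(4 + m\right)$
$k{\left(Q \right)} = Q$ ($k{\left(Q \right)} = Q + 0 = Q$)
$M = - \frac{31}{4}$ ($M = - \frac{62}{8} = \left(-62\right) \frac{1}{8} = - \frac{31}{4} \approx -7.75$)
$N{\left(p,w \right)} = - 123 p$ ($N{\left(p,w \right)} = - 124 p + p = - 123 p$)
$N{\left(M,C{\left(-5,-3 \right)} \right)} 117 = \left(-123\right) \left(- \frac{31}{4}\right) 117 = \frac{3813}{4} \cdot 117 = \frac{446121}{4}$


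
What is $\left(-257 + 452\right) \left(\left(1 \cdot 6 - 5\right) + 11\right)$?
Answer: $2340$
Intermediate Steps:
$\left(-257 + 452\right) \left(\left(1 \cdot 6 - 5\right) + 11\right) = 195 \left(\left(6 - 5\right) + 11\right) = 195 \left(1 + 11\right) = 195 \cdot 12 = 2340$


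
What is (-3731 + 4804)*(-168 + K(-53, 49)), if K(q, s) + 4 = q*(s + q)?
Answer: 42920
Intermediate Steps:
K(q, s) = -4 + q*(q + s) (K(q, s) = -4 + q*(s + q) = -4 + q*(q + s))
(-3731 + 4804)*(-168 + K(-53, 49)) = (-3731 + 4804)*(-168 + (-4 + (-53)² - 53*49)) = 1073*(-168 + (-4 + 2809 - 2597)) = 1073*(-168 + 208) = 1073*40 = 42920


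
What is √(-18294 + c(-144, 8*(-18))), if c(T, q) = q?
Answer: I*√18438 ≈ 135.79*I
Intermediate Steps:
√(-18294 + c(-144, 8*(-18))) = √(-18294 + 8*(-18)) = √(-18294 - 144) = √(-18438) = I*√18438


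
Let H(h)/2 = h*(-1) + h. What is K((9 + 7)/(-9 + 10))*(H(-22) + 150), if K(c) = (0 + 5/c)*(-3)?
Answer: -1125/8 ≈ -140.63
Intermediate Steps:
K(c) = -15/c (K(c) = (5/c)*(-3) = -15/c)
H(h) = 0 (H(h) = 2*(h*(-1) + h) = 2*(-h + h) = 2*0 = 0)
K((9 + 7)/(-9 + 10))*(H(-22) + 150) = (-15*(-9 + 10)/(9 + 7))*(0 + 150) = -15/(16/1)*150 = -15/(16*1)*150 = -15/16*150 = -1125/8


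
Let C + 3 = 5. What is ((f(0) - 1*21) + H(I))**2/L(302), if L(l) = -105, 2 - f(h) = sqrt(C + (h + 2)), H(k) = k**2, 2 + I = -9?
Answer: -2000/21 ≈ -95.238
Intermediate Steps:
I = -11 (I = -2 - 9 = -11)
C = 2 (C = -3 + 5 = 2)
f(h) = 2 - sqrt(4 + h) (f(h) = 2 - sqrt(2 + (h + 2)) = 2 - sqrt(2 + (2 + h)) = 2 - sqrt(4 + h))
((f(0) - 1*21) + H(I))**2/L(302) = (((2 - sqrt(4 + 0)) - 1*21) + (-11)**2)**2/(-105) = (((2 - sqrt(4)) - 21) + 121)**2*(-1/105) = (((2 - 1*2) - 21) + 121)**2*(-1/105) = (((2 - 2) - 21) + 121)**2*(-1/105) = ((0 - 21) + 121)**2*(-1/105) = (-21 + 121)**2*(-1/105) = 100**2*(-1/105) = 10000*(-1/105) = -2000/21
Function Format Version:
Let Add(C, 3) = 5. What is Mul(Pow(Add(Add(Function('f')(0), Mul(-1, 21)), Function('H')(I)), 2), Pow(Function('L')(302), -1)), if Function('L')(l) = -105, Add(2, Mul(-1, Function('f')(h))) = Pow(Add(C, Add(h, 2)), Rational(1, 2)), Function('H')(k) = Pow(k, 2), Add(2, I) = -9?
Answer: Rational(-2000, 21) ≈ -95.238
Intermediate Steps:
I = -11 (I = Add(-2, -9) = -11)
C = 2 (C = Add(-3, 5) = 2)
Function('f')(h) = Add(2, Mul(-1, Pow(Add(4, h), Rational(1, 2)))) (Function('f')(h) = Add(2, Mul(-1, Pow(Add(2, Add(h, 2)), Rational(1, 2)))) = Add(2, Mul(-1, Pow(Add(2, Add(2, h)), Rational(1, 2)))) = Add(2, Mul(-1, Pow(Add(4, h), Rational(1, 2)))))
Mul(Pow(Add(Add(Function('f')(0), Mul(-1, 21)), Function('H')(I)), 2), Pow(Function('L')(302), -1)) = Mul(Pow(Add(Add(Add(2, Mul(-1, Pow(Add(4, 0), Rational(1, 2)))), Mul(-1, 21)), Pow(-11, 2)), 2), Pow(-105, -1)) = Mul(Pow(Add(Add(Add(2, Mul(-1, Pow(4, Rational(1, 2)))), -21), 121), 2), Rational(-1, 105)) = Mul(Pow(Add(Add(Add(2, Mul(-1, 2)), -21), 121), 2), Rational(-1, 105)) = Mul(Pow(Add(Add(Add(2, -2), -21), 121), 2), Rational(-1, 105)) = Mul(Pow(Add(Add(0, -21), 121), 2), Rational(-1, 105)) = Mul(Pow(Add(-21, 121), 2), Rational(-1, 105)) = Mul(Pow(100, 2), Rational(-1, 105)) = Mul(10000, Rational(-1, 105)) = Rational(-2000, 21)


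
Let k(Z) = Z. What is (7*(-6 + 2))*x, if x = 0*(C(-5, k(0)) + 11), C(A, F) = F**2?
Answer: 0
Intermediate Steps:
x = 0 (x = 0*(0**2 + 11) = 0*(0 + 11) = 0*11 = 0)
(7*(-6 + 2))*x = (7*(-6 + 2))*0 = (7*(-4))*0 = -28*0 = 0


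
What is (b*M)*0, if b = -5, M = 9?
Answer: 0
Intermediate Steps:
(b*M)*0 = -5*9*0 = -45*0 = 0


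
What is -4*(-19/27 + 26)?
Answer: -2732/27 ≈ -101.19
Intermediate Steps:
-4*(-19/27 + 26) = -4*683/27 = -2732/27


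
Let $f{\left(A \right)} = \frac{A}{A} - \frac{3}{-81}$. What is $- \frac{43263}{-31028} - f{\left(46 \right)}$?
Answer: $\frac{299317}{837756} \approx 0.35728$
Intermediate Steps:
$f{\left(A \right)} = \frac{28}{27}$ ($f{\left(A \right)} = 1 - - \frac{1}{27} = 1 + \frac{1}{27} = \frac{28}{27}$)
$- \frac{43263}{-31028} - f{\left(46 \right)} = - \frac{43263}{-31028} - \frac{28}{27} = \left(-43263\right) \left(- \frac{1}{31028}\right) - \frac{28}{27} = \frac{43263}{31028} - \frac{28}{27} = \frac{299317}{837756}$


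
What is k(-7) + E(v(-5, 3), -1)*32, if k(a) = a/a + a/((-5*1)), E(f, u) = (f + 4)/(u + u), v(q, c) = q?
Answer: 92/5 ≈ 18.400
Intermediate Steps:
E(f, u) = (4 + f)/(2*u) (E(f, u) = (4 + f)/((2*u)) = (4 + f)*(1/(2*u)) = (4 + f)/(2*u))
k(a) = 1 - a/5 (k(a) = 1 + a/(-5) = 1 + a*(-1/5) = 1 - a/5)
k(-7) + E(v(-5, 3), -1)*32 = (1 - 1/5*(-7)) + ((1/2)*(4 - 5)/(-1))*32 = (1 + 7/5) + ((1/2)*(-1)*(-1))*32 = 12/5 + (1/2)*32 = 12/5 + 16 = 92/5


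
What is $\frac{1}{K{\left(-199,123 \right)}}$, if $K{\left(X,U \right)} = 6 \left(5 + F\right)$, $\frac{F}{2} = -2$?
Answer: $\frac{1}{6} \approx 0.16667$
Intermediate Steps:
$F = -4$ ($F = 2 \left(-2\right) = -4$)
$K{\left(X,U \right)} = 6$ ($K{\left(X,U \right)} = 6 \left(5 - 4\right) = 6 \cdot 1 = 6$)
$\frac{1}{K{\left(-199,123 \right)}} = \frac{1}{6}$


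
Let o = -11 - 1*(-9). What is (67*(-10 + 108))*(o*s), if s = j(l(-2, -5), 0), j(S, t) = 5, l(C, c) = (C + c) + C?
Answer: -65660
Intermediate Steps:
l(C, c) = c + 2*C
s = 5
o = -2 (o = -11 + 9 = -2)
(67*(-10 + 108))*(o*s) = (67*(-10 + 108))*(-2*5) = (67*98)*(-10) = 6566*(-10) = -65660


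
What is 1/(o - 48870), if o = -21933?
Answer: -1/70803 ≈ -1.4124e-5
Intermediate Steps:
1/(o - 48870) = 1/(-21933 - 48870) = 1/(-70803) = -1/70803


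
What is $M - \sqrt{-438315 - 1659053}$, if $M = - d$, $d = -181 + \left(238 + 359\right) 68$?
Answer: $-40415 - 2 i \sqrt{524342} \approx -40415.0 - 1448.2 i$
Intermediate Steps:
$d = 40415$ ($d = -181 + 597 \cdot 68 = -181 + 40596 = 40415$)
$M = -40415$ ($M = \left(-1\right) 40415 = -40415$)
$M - \sqrt{-438315 - 1659053} = -40415 - \sqrt{-438315 - 1659053} = -40415 - \sqrt{-2097368} = -40415 - 2 i \sqrt{524342}$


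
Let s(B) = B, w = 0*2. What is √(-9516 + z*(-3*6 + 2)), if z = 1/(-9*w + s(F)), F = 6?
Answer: 22*I*√177/3 ≈ 97.564*I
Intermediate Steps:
w = 0
z = ⅙ (z = 1/(-9*0 + 6) = 1/(0 + 6) = 1/6 = ⅙ ≈ 0.16667)
√(-9516 + z*(-3*6 + 2)) = √(-9516 + (-3*6 + 2)/6) = √(-9516 + (-18 + 2)/6) = √(-9516 + (⅙)*(-16)) = √(-9516 - 8/3) = √(-28556/3) = 22*I*√177/3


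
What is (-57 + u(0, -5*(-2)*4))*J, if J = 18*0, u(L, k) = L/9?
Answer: 0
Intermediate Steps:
u(L, k) = L/9 (u(L, k) = L*(⅑) = L/9)
J = 0
(-57 + u(0, -5*(-2)*4))*J = (-57 + (⅑)*0)*0 = (-57 + 0)*0 = -57*0 = 0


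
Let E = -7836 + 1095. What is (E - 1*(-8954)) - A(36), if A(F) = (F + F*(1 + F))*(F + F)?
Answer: -96283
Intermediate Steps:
E = -6741
A(F) = 2*F*(F + F*(1 + F)) (A(F) = (F + F*(1 + F))*(2*F) = 2*F*(F + F*(1 + F)))
(E - 1*(-8954)) - A(36) = (-6741 - 1*(-8954)) - 2*36²*(2 + 36) = (-6741 + 8954) - 2*1296*38 = 2213 - 1*98496 = 2213 - 98496 = -96283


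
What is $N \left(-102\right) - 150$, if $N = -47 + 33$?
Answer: $1278$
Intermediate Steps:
$N = -14$
$N \left(-102\right) - 150 = \left(-14\right) \left(-102\right) - 150 = 1428 - 150 = 1278$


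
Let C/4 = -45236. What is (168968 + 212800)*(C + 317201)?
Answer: 52018562376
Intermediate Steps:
C = -180944 (C = 4*(-45236) = -180944)
(168968 + 212800)*(C + 317201) = (168968 + 212800)*(-180944 + 317201) = 381768*136257 = 52018562376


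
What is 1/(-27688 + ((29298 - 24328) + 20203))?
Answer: -1/2515 ≈ -0.00039761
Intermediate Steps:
1/(-27688 + ((29298 - 24328) + 20203)) = 1/(-27688 + (4970 + 20203)) = 1/(-27688 + 25173) = 1/(-2515) = -1/2515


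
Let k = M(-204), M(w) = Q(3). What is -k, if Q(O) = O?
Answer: -3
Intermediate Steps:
M(w) = 3
k = 3
-k = -1*3 = -3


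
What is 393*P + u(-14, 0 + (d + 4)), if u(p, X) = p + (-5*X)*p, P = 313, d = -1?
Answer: 123205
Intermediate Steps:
u(p, X) = p - 5*X*p
393*P + u(-14, 0 + (d + 4)) = 393*313 - 14*(1 - 5*(0 + (-1 + 4))) = 123009 - 14*(1 - 5*(0 + 3)) = 123009 - 14*(1 - 5*3) = 123009 - 14*(1 - 15) = 123009 - 14*(-14) = 123009 + 196 = 123205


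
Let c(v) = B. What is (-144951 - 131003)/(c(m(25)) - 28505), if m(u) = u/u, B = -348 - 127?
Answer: 857/90 ≈ 9.5222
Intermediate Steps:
B = -475
m(u) = 1
c(v) = -475
(-144951 - 131003)/(c(m(25)) - 28505) = (-144951 - 131003)/(-475 - 28505) = -275954/(-28980) = -275954*(-1/28980) = 857/90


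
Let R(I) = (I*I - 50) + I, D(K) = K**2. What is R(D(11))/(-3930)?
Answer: -2452/655 ≈ -3.7435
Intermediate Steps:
R(I) = -50 + I + I**2 (R(I) = (I**2 - 50) + I = (-50 + I**2) + I = -50 + I + I**2)
R(D(11))/(-3930) = (-50 + 11**2 + (11**2)**2)/(-3930) = (-50 + 121 + 121**2)*(-1/3930) = (-50 + 121 + 14641)*(-1/3930) = 14712*(-1/3930) = -2452/655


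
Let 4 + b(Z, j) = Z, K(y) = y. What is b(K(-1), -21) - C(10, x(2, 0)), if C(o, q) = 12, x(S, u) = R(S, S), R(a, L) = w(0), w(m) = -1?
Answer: -17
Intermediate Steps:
R(a, L) = -1
x(S, u) = -1
b(Z, j) = -4 + Z
b(K(-1), -21) - C(10, x(2, 0)) = (-4 - 1) - 1*12 = -5 - 12 = -17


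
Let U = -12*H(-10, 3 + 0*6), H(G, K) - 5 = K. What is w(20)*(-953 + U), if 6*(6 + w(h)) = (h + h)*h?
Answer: -400718/3 ≈ -1.3357e+5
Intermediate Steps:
H(G, K) = 5 + K
w(h) = -6 + h²/3 (w(h) = -6 + ((h + h)*h)/6 = -6 + ((2*h)*h)/6 = -6 + (2*h²)/6 = -6 + h²/3)
U = -96 (U = -12*(5 + (3 + 0*6)) = -12*(5 + (3 + 0)) = -12*(5 + 3) = -12*8 = -96)
w(20)*(-953 + U) = (-6 + (⅓)*20²)*(-953 - 96) = (-6 + (⅓)*400)*(-1049) = (-6 + 400/3)*(-1049) = (382/3)*(-1049) = -400718/3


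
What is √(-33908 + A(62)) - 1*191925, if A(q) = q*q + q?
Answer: -191925 + I*√30002 ≈ -1.9193e+5 + 173.21*I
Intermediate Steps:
A(q) = q + q² (A(q) = q² + q = q + q²)
√(-33908 + A(62)) - 1*191925 = √(-33908 + 62*(1 + 62)) - 1*191925 = √(-33908 + 62*63) - 191925 = √(-33908 + 3906) - 191925 = √(-30002) - 191925 = I*√30002 - 191925 = -191925 + I*√30002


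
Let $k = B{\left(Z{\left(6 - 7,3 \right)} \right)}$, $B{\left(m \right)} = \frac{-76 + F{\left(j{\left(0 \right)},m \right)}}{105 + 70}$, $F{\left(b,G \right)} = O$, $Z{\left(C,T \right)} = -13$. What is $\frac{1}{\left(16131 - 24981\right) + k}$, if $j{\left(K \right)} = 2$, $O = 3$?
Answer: $- \frac{175}{1548823} \approx -0.00011299$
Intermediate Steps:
$F{\left(b,G \right)} = 3$
$B{\left(m \right)} = - \frac{73}{175}$ ($B{\left(m \right)} = \frac{-76 + 3}{105 + 70} = - \frac{73}{175}$)
$k = - \frac{73}{175} \approx -0.41714$
$\frac{1}{\left(16131 - 24981\right) + k} = \frac{1}{\left(16131 - 24981\right) - \frac{73}{175}} = \frac{1}{-8850 - \frac{73}{175}} = \frac{1}{- \frac{1548823}{175}} = - \frac{175}{1548823}$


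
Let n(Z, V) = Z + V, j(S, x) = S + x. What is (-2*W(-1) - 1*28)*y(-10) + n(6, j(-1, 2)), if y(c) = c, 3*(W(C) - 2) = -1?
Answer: 961/3 ≈ 320.33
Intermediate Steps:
W(C) = 5/3 (W(C) = 2 + (⅓)*(-1) = 2 - ⅓ = 5/3)
n(Z, V) = V + Z
(-2*W(-1) - 1*28)*y(-10) + n(6, j(-1, 2)) = (-2*5/3 - 1*28)*(-10) + ((-1 + 2) + 6) = (-10/3 - 28)*(-10) + (1 + 6) = -94/3*(-10) + 7 = 940/3 + 7 = 961/3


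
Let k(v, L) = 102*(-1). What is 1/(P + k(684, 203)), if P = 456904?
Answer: 1/456802 ≈ 2.1891e-6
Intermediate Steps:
k(v, L) = -102
1/(P + k(684, 203)) = 1/(456904 - 102) = 1/456802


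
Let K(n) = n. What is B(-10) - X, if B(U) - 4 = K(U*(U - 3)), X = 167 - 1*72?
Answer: 39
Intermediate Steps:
X = 95 (X = 167 - 72 = 95)
B(U) = 4 + U*(-3 + U) (B(U) = 4 + U*(U - 3) = 4 + U*(-3 + U))
B(-10) - X = (4 - 10*(-3 - 10)) - 1*95 = (4 - 10*(-13)) - 95 = (4 + 130) - 95 = 134 - 95 = 39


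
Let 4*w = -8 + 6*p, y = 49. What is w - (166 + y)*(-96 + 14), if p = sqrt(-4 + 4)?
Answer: 17628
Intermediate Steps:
p = 0 (p = sqrt(0) = 0)
w = -2 (w = (-8 + 6*0)/4 = (-8 + 0)/4 = (1/4)*(-8) = -2)
w - (166 + y)*(-96 + 14) = -2 - (166 + 49)*(-96 + 14) = -2 - 215*(-82) = -2 - 1*(-17630) = -2 + 17630 = 17628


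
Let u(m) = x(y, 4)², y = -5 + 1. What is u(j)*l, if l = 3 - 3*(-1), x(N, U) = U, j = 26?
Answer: 96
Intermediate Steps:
y = -4
u(m) = 16 (u(m) = 4² = 16)
l = 6 (l = 3 + 3 = 6)
u(j)*l = 16*6 = 96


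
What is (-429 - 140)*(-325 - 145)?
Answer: 267430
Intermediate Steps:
(-429 - 140)*(-325 - 145) = -569*(-470) = 267430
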